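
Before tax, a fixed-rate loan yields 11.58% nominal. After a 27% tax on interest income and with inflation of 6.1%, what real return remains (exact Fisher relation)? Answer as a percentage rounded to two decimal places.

2.22%

After-tax nominal return = 11.58% × (1 − 0.27) = 8.4534%.
1 + r = 1.084534 / 1.06100 = 1.022181
After-tax real rate = 1.022181 − 1 → 2.22%.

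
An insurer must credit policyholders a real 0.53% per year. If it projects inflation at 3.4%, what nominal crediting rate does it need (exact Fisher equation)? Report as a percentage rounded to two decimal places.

(1 + i) = (1 + r)(1 + π) = 1.00530 × 1.03400 = 1.0394802
i = 1.0394802 − 1, so the required nominal rate is 3.95%.

3.95%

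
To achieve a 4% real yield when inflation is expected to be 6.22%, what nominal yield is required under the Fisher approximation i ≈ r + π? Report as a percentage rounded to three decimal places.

10.220%

i ≈ r + π = 4% + 6.22% = 10.220%.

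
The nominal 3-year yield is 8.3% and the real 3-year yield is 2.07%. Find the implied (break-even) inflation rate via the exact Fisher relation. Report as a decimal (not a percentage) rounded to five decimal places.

0.06104

(1 + π) = (1 + i)/(1 + r) = 1.08300 / 1.02070 = 1.061037
Break-even inflation = 1.061037 − 1 → 0.06104.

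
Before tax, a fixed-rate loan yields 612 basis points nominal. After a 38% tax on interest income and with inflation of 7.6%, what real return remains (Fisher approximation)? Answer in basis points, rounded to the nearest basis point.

After-tax nominal return = 6.12% × (1 − 0.38) = 3.7944%.
r ≈ 3.7944% − 7.6% → -381 basis points.

-381 basis points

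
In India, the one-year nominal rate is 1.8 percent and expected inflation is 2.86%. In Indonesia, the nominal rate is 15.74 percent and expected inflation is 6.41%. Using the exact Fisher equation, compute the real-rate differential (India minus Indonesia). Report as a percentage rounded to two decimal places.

India: (1 + 0.0180)/(1 + 0.0286) − 1 = -1.0305%
Indonesia: (1 + 0.1574)/(1 + 0.0641) − 1 = 8.7680%
Differential = -1.0305% − 8.7680% = -9.7985% → -9.80%.

-9.80%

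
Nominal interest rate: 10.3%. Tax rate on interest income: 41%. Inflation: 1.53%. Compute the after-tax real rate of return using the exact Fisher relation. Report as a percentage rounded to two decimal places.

4.48%

After-tax nominal return = 10.3% × (1 − 0.41) = 6.0770%.
1 + r = 1.06077 / 1.01530 = 1.044785
After-tax real rate = 1.044785 − 1 → 4.48%.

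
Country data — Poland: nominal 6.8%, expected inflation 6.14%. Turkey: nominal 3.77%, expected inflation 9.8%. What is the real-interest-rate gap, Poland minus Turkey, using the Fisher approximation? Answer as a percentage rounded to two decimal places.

6.69%

Poland: 6.8% − 6.14% = 0.660%
Turkey: 3.77% − 9.8% = -6.030%
Differential = 6.690% → 6.69%.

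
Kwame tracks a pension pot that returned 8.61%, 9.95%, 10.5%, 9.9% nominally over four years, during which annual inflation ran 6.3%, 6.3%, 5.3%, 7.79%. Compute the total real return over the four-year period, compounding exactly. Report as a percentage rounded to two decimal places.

Compound the nominal returns: 1.0861 × 1.0995 × 1.1050 × 1.0990 = 1.450190.
Compound inflation: 1.0630 × 1.0630 × 1.0530 × 1.0779 = 1.282547.
Deflate: 1.450190 / 1.282547 = 1.130711.
Total real return = 1.130711 − 1 → 13.07%.

13.07%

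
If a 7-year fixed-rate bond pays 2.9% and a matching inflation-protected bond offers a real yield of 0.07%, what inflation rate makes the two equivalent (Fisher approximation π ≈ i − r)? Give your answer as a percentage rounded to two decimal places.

2.83%

π ≈ i − r = 2.9% − 0.07% → 2.83%.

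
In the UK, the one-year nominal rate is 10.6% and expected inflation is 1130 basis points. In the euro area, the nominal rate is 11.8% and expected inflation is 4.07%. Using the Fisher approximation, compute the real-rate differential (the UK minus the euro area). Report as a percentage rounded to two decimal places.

-8.43%

The UK: 10.6% − 11.3% = -0.700%
The euro area: 11.8% − 4.07% = 7.730%
Differential = -8.430% → -8.43%.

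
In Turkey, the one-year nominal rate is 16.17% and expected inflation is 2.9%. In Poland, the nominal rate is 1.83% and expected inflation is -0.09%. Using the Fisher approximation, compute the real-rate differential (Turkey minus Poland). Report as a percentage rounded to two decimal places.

11.35%

Turkey: 16.17% − 2.9% = 13.270%
Poland: 1.83% − (-0.09%) = 1.920%
Differential = 11.350% → 11.35%.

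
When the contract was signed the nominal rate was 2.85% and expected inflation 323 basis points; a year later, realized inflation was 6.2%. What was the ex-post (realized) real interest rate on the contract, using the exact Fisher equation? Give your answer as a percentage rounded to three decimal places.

Ex-post: (1 + 0.0285)/(1 + 0.0620) − 1 = -3.1544%
So the realized real rate is -3.154%.

-3.154%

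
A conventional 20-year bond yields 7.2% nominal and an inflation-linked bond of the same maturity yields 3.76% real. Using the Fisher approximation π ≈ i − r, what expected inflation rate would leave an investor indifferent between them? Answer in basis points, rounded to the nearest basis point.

π ≈ i − r = 7.2% − 3.76% → 344 basis points.

344 basis points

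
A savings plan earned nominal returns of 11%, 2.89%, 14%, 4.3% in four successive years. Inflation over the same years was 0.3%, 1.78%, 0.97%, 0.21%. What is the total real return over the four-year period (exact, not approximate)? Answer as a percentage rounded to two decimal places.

31.47%

Compound the nominal returns: 1.1100 × 1.0289 × 1.1400 × 1.0430 = 1.357955.
Compound inflation: 1.0030 × 1.0178 × 1.0097 × 1.0021 = 1.032920.
Deflate: 1.357955 / 1.032920 = 1.314675.
Total real return = 1.314675 − 1 → 31.47%.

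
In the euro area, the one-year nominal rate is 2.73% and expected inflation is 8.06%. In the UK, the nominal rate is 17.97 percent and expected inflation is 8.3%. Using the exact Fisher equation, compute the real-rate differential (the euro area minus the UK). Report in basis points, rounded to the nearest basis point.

-1386 basis points

The euro area: (1 + 0.0273)/(1 + 0.0806) − 1 = -4.9324%
The UK: (1 + 0.1797)/(1 + 0.0830) − 1 = 8.9289%
Differential = -4.9324% − 8.9289% = -13.8613% → -1386 basis points.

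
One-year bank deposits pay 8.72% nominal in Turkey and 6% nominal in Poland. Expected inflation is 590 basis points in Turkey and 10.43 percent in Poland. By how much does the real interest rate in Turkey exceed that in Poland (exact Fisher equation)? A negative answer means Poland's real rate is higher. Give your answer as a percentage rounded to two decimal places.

Turkey: (1 + 0.0872)/(1 + 0.0590) − 1 = 2.6629%
Poland: (1 + 0.0600)/(1 + 0.1043) − 1 = -4.0116%
Differential = 2.6629% − (-4.0116%) = 6.6745% → 6.67%.

6.67%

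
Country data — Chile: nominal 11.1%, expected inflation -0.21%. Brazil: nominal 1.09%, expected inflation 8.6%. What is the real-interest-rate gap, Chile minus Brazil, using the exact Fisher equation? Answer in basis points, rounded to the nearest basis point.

Chile: (1 + 0.1110)/(1 − 0.0021) − 1 = 11.3338%
Brazil: (1 + 0.0109)/(1 + 0.0860) − 1 = -6.9153%
Differential = 11.3338% − (-6.9153%) = 18.2491% → 1825 basis points.

1825 basis points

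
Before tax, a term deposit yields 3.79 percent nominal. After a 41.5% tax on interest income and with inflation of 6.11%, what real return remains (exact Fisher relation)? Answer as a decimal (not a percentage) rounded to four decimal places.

After-tax nominal return = 3.79% × (1 − 0.415) = 2.21715%.
1 + r = 1.0221715 / 1.06110 = 0.963313
After-tax real rate = 0.963313 − 1 → -0.0367.

-0.0367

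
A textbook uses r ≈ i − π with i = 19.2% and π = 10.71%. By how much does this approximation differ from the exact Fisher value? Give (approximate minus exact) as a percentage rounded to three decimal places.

0.821%

Approximate: r ≈ 19.200% − 10.710% = 8.4900%
Exact: (1 + 0.1920)/(1 + 0.1071) − 1 = 7.6687%
Error = 8.4900% − 7.6687% = 0.8213% → 0.821%.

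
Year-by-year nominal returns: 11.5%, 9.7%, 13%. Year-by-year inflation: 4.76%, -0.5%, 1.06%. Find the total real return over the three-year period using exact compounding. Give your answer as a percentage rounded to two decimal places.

Nominal growth factor = 1.1150 × 1.0970 × 1.1300 = 1.382165
Price-level growth factor = 1.0476 × 0.9950 × 1.0106 = 1.053411
Real growth factor = 1.382165 / 1.053411 = 1.312085
Total real return = 1.312085 − 1 → 31.21%.

31.21%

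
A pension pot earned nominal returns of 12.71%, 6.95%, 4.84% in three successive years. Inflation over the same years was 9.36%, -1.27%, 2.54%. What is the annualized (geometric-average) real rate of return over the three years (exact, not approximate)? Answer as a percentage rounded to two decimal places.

Nominal growth factor = 1.1271 × 1.0695 × 1.0484 = 1.26377643
Price-level growth factor = 1.0936 × 0.9873 × 1.0254 = 1.10713595
Real growth factor = 1.26377643 / 1.10713595 = 1.14148261
Annualized real rate = 1.14148261^(1/3) − 1 = 4.5097% → 4.51%.

4.51%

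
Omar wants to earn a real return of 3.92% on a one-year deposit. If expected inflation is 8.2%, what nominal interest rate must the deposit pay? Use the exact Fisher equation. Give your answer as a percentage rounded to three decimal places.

12.441%

(1 + i) = (1 + r)(1 + π) = 1.03920 × 1.08200 = 1.1244144
i = 1.1244144 − 1, so the required nominal rate is 12.441%.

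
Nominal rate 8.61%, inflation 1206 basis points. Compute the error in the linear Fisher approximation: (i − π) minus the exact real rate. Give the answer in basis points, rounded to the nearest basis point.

Approximate: r ≈ 8.610% − 12.060% = -3.4500%
Exact: (1 + 0.0861)/(1 + 0.1206) − 1 = -3.0787%
Error = -3.4500% − (-3.0787%) = -0.3713% → -37 basis points.

-37 basis points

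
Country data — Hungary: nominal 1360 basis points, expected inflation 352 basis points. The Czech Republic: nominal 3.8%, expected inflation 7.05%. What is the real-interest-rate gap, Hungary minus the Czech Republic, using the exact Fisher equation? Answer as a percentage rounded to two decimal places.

12.77%

Hungary: (1 + 0.1360)/(1 + 0.0352) − 1 = 9.7372%
The Czech Republic: (1 + 0.0380)/(1 + 0.0705) − 1 = -3.0360%
Differential = 9.7372% − (-3.0360%) = 12.7732% → 12.77%.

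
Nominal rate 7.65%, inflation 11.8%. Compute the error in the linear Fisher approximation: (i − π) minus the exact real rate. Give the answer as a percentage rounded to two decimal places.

-0.44%

Approximate: r ≈ 7.650% − 11.800% = -4.1500%
Exact: (1 + 0.0765)/(1 + 0.1180) − 1 = -3.7120%
Error = -4.1500% − (-3.7120%) = -0.4380% → -0.44%.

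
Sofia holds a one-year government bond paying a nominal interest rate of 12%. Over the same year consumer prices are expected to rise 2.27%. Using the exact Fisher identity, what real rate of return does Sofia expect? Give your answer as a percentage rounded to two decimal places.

9.51%

1 + r = 1.12000 / 1.02270 = 1.095140
r = 1.095140 − 1 = 9.5140%, i.e. 9.51%.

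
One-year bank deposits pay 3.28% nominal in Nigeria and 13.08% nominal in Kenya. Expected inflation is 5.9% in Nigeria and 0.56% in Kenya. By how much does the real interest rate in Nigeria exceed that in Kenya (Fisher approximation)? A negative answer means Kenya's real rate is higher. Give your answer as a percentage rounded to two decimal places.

-15.14%

Nigeria: 3.28% − 5.9% = -2.620%
Kenya: 13.08% − 0.56% = 12.520%
Differential = -15.140% → -15.14%.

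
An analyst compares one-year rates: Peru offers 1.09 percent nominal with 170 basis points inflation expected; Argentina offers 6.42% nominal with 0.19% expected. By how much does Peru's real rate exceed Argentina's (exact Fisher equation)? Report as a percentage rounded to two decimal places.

-6.82%

Peru: (1 + 0.0109)/(1 + 0.0170) − 1 = -0.5998%
Argentina: (1 + 0.0642)/(1 + 0.0019) − 1 = 6.2182%
Differential = -0.5998% − 6.2182% = -6.8180% → -6.82%.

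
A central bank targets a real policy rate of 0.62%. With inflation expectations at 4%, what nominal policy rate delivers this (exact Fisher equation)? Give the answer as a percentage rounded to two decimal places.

4.64%

(1 + i) = (1 + r)(1 + π) = 1.00620 × 1.04000 = 1.046448
i = 1.046448 − 1, so the required nominal rate is 4.64%.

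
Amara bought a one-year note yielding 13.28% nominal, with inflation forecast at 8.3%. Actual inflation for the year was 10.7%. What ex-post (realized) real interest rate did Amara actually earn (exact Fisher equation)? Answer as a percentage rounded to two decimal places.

Ex-post: (1 + 0.1328)/(1 + 0.1070) − 1 = 2.3306%
So the realized real rate is 2.33%.

2.33%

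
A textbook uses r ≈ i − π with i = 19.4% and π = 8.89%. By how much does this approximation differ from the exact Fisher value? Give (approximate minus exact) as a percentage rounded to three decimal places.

Approximate: r ≈ 19.400% − 8.890% = 10.5100%
Exact: (1 + 0.1940)/(1 + 0.0889) − 1 = 9.6519%
Error = 10.5100% − 9.6519% = 0.8581% → 0.858%.

0.858%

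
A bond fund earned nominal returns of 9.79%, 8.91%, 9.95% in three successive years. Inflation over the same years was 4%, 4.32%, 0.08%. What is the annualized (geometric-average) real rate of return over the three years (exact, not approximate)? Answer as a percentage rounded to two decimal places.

Compound the nominal returns: 1.0979 × 1.0891 × 1.0995 = 1.31469732.
Compound inflation: 1.0400 × 1.0432 × 1.0008 = 1.08579594.
Deflate: 1.31469732 / 1.08579594 = 1.21081436.
Annualized real rate = 1.21081436^(1/3) − 1 = 6.5841% → 6.58%.

6.58%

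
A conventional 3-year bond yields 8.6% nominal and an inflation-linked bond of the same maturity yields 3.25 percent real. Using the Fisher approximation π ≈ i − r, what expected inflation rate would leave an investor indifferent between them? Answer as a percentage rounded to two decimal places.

π ≈ i − r = 8.6% − 3.25% → 5.35%.

5.35%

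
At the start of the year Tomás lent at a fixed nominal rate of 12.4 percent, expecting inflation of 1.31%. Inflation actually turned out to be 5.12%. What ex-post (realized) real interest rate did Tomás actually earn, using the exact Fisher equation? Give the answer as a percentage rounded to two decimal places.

Ex-post: (1 + 0.1240)/(1 + 0.0512) − 1 = 6.9254%
So the realized real rate is 6.93%.

6.93%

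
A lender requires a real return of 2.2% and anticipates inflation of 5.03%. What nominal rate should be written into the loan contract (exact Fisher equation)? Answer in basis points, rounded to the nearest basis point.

(1 + i) = (1 + r)(1 + π) = 1.02200 × 1.05030 = 1.0734066
i = 1.0734066 − 1, so the required nominal rate is 734 basis points.

734 basis points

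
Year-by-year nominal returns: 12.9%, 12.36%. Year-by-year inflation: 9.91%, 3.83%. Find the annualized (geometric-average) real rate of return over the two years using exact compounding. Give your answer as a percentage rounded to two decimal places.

5.43%

Compound the nominal returns: 1.1290 × 1.1236 = 1.26854440.
Compound inflation: 1.0991 × 1.0383 = 1.14119553.
Deflate: 1.26854440 / 1.14119553 = 1.11159251.
Annualized real rate = 1.11159251^(1/2) − 1 = 5.4321% → 5.43%.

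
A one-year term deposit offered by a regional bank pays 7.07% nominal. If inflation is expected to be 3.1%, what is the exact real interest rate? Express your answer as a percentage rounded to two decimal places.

3.85%

By the Fisher relation, 1 + r = (1 + i)/(1 + π).
1 + r = 1.07070 / 1.03100 = 1.038506
r = 1.038506 − 1 = 3.8506%, i.e. 3.85%.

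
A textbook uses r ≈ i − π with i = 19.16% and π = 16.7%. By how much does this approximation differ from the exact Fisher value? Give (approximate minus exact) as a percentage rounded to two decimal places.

Approximate: r ≈ 19.160% − 16.700% = 2.4600%
Exact: (1 + 0.1916)/(1 + 0.1670) − 1 = 2.1080%
Error = 2.4600% − 2.1080% = 0.3520% → 0.35%.

0.35%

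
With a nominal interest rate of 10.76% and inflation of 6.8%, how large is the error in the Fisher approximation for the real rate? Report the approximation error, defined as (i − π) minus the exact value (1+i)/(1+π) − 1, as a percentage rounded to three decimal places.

0.252%

Approximate: r ≈ 10.760% − 6.800% = 3.9600%
Exact: (1 + 0.1076)/(1 + 0.0680) − 1 = 3.7079%
Error = 3.9600% − 3.7079% = 0.2521% → 0.252%.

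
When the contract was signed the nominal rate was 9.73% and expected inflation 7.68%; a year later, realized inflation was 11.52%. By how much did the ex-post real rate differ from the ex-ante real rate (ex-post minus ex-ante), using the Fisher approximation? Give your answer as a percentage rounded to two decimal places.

Ex-ante: 9.73% − 7.68% = 2.050%
Ex-post: 9.73% − 11.52% = -1.790%
Difference (ex-post − ex-ante) = -3.8400% → -3.84%.

-3.84%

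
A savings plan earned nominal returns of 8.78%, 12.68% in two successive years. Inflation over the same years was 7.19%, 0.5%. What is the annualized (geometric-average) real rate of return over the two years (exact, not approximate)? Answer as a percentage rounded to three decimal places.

6.669%

Compound the nominal returns: 1.0878 × 1.1268 = 1.22573304.
Compound inflation: 1.0719 × 1.0050 = 1.07725950.
Deflate: 1.22573304 / 1.07725950 = 1.13782523.
Annualized real rate = 1.13782523^(1/2) − 1 = 6.6689% → 6.669%.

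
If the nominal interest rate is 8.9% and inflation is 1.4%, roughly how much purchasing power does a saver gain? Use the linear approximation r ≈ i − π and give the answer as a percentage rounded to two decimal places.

r ≈ i − π = 8.9% − 1.4% = 7.50%.

7.50%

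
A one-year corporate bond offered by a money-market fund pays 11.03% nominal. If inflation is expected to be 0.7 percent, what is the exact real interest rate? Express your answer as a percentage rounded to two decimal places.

By the Fisher relation, 1 + r = (1 + i)/(1 + π).
1 + r = 1.11030 / 1.00700 = 1.102582
r = 1.102582 − 1 = 10.2582%, i.e. 10.26%.

10.26%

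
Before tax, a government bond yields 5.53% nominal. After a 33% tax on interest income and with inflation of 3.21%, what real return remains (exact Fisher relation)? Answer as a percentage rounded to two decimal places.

0.48%

After-tax nominal return = 5.53% × (1 − 0.33) = 3.7051%.
1 + r = 1.037051 / 1.03210 = 1.004797
After-tax real rate = 1.004797 − 1 → 0.48%.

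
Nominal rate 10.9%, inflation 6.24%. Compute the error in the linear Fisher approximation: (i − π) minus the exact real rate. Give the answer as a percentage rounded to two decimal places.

0.27%

Approximate: r ≈ 10.900% − 6.240% = 4.6600%
Exact: (1 + 0.1090)/(1 + 0.0624) − 1 = 4.3863%
Error = 4.6600% − 4.3863% = 0.2737% → 0.27%.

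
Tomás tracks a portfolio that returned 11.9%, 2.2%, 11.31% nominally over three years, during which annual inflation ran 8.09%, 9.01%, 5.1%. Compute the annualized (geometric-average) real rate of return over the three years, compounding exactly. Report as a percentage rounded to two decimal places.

Compound the nominal returns: 1.1190 × 1.0220 × 1.1131 = 1.27296120.
Compound inflation: 1.0809 × 1.0901 × 1.0510 = 1.23838183.
Deflate: 1.27296120 / 1.23838183 = 1.02792302.
Annualized real rate = 1.02792302^(1/3) − 1 = 0.9222% → 0.92%.

0.92%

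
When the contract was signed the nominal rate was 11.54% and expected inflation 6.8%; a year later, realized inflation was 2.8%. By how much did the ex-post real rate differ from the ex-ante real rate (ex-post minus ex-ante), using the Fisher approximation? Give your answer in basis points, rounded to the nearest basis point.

400 basis points

Ex-ante: 11.54% − 6.8% = 4.740%
Ex-post: 11.54% − 2.8% = 8.740%
Difference (ex-post − ex-ante) = 4.0000% → 400 basis points.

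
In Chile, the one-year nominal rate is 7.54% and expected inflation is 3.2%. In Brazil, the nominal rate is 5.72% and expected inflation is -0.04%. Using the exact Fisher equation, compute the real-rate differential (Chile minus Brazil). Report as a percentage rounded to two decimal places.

Chile: (1 + 0.0754)/(1 + 0.0320) − 1 = 4.2054%
Brazil: (1 + 0.0572)/(1 − 0.0004) − 1 = 5.7623%
Differential = 4.2054% − 5.7623% = -1.5569% → -1.56%.

-1.56%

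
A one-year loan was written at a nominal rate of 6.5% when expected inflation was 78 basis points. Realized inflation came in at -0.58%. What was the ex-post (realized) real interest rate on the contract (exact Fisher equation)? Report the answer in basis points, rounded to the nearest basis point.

Ex-post: (1 + 0.0650)/(1 − 0.0058) − 1 = 7.1213%
So the realized real rate is 712 basis points.

712 basis points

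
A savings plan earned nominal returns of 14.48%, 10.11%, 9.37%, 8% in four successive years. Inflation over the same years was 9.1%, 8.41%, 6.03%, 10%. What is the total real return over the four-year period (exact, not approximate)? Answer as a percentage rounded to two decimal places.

7.94%

Nominal growth factor = 1.1448 × 1.1011 × 1.0937 × 1.0800 = 1.488944
Price-level growth factor = 1.0910 × 1.0841 × 1.0603 × 1.1000 = 1.379480
Real growth factor = 1.488944 / 1.379480 = 1.079351
Total real return = 1.079351 − 1 → 7.94%.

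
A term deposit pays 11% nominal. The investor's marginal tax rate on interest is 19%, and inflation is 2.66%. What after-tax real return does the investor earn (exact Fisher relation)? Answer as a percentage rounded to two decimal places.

After-tax nominal return = 11% × (1 − 0.19) = 8.9100%.
1 + r = 1.08910 / 1.02660 = 1.060881
After-tax real rate = 1.060881 − 1 → 6.09%.

6.09%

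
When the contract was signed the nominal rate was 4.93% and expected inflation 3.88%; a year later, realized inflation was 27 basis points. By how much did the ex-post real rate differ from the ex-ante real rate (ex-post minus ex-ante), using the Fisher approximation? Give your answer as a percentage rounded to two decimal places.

Ex-ante: 4.93% − 3.88% = 1.050%
Ex-post: 4.93% − 0.27% = 4.660%
Difference (ex-post − ex-ante) = 3.6100% → 3.61%.

3.61%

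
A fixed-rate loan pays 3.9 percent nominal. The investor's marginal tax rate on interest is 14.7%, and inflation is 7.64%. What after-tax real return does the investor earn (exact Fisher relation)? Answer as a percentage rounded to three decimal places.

-4.007%

After-tax nominal return = 3.9% × (1 − 0.147) = 3.3267%.
1 + r = 1.033267 / 1.07640 = 0.959928
After-tax real rate = 0.959928 − 1 → -4.007%.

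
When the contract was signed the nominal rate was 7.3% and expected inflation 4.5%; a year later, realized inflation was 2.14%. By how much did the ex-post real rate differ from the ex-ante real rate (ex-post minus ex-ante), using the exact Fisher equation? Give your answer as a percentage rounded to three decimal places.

Ex-ante: (1 + 0.0730)/(1 + 0.0450) − 1 = 2.67943%
Ex-post: (1 + 0.0730)/(1 + 0.0214) − 1 = 5.05189%
Difference (ex-post − ex-ante) = 2.37246% → 2.372%.

2.372%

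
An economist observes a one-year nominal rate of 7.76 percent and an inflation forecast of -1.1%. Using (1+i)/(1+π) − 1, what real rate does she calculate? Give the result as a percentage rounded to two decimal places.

8.96%

1 + r = 1.07760 / 0.98900 = 1.089585
r = 1.089585 − 1 = 8.9585%, i.e. 8.96%.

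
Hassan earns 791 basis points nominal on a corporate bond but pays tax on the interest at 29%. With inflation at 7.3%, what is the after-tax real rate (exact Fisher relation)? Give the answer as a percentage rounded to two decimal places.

After-tax nominal return = 7.91% × (1 − 0.29) = 5.6161%.
1 + r = 1.056161 / 1.07300 = 0.984307
After-tax real rate = 0.984307 − 1 → -1.57%.

-1.57%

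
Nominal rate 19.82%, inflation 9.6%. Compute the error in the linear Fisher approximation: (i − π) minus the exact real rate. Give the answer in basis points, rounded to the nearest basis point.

90 basis points

Approximate: r ≈ 19.820% − 9.600% = 10.2200%
Exact: (1 + 0.1982)/(1 + 0.0960) − 1 = 9.3248%
Error = 10.2200% − 9.3248% = 0.8952% → 90 basis points.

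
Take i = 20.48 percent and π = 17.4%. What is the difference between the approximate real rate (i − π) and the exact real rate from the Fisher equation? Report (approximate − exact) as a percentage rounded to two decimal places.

0.46%

Approximate: r ≈ 20.480% − 17.400% = 3.0800%
Exact: (1 + 0.2048)/(1 + 0.1740) − 1 = 2.6235%
Error = 3.0800% − 2.6235% = 0.4565% → 0.46%.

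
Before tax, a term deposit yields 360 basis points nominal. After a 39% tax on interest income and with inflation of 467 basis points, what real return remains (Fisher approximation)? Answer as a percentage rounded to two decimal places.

After-tax nominal return = 3.6% × (1 − 0.39) = 2.1960%.
r ≈ 2.1960% − 4.67% → -2.47%.

-2.47%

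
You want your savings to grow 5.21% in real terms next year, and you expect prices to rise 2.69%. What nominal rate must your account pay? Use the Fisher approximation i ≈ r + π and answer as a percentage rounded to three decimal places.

i ≈ r + π = 5.21% + 2.69% = 7.900%.

7.900%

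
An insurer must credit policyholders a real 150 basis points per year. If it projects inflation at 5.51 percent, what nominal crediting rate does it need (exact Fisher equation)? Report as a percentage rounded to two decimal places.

7.09%

(1 + i) = (1 + r)(1 + π) = 1.01500 × 1.05510 = 1.0709265
i = 1.0709265 − 1, so the required nominal rate is 7.09%.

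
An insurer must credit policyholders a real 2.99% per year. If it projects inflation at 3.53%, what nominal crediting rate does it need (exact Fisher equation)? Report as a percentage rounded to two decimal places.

6.63%

(1 + i) = (1 + r)(1 + π) = 1.02990 × 1.03530 = 1.06625547
i = 1.06625547 − 1, so the required nominal rate is 6.63%.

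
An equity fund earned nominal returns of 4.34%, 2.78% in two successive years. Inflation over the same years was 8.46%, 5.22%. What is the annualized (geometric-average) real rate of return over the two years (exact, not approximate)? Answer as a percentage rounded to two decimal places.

-3.06%

Nominal growth factor = 1.0434 × 1.0278 = 1.07240652
Price-level growth factor = 1.0846 × 1.0522 = 1.14121612
Real growth factor = 1.07240652 / 1.14121612 = 0.93970502
Annualized real rate = 0.93970502^(1/2) − 1 = -3.0616% → -3.06%.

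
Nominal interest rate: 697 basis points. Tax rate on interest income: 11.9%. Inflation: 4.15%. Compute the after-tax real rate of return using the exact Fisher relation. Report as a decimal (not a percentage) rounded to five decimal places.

After-tax nominal return = 6.97% × (1 − 0.119) = 6.14057%.
1 + r = 1.0614057 / 1.04150 = 1.019113
After-tax real rate = 1.019113 − 1 → 0.01911.

0.01911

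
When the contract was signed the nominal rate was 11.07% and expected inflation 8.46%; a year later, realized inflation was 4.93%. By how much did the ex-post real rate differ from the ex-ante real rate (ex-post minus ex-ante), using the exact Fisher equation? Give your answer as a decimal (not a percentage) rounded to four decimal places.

Ex-ante: (1 + 0.1107)/(1 + 0.0846) − 1 = 2.4064%
Ex-post: (1 + 0.1107)/(1 + 0.0493) − 1 = 5.8515%
Difference (ex-post − ex-ante) = 3.4451% → 0.0345.

0.0345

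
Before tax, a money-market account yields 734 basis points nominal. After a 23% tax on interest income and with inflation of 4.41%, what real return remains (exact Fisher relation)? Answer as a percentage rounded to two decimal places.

After-tax nominal return = 7.34% × (1 − 0.23) = 5.6518%.
1 + r = 1.056518 / 1.04410 = 1.011893
After-tax real rate = 1.011893 − 1 → 1.19%.

1.19%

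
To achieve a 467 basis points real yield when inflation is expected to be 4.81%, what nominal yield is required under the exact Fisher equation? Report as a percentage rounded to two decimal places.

9.70%

(1 + i) = (1 + r)(1 + π) = 1.04670 × 1.04810 = 1.09704627
i = 1.09704627 − 1, so the required nominal rate is 9.70%.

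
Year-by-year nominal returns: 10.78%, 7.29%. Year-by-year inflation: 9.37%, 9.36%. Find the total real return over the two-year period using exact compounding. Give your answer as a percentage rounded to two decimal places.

Nominal growth factor = 1.1078 × 1.0729 = 1.188559
Price-level growth factor = 1.0937 × 1.0936 = 1.196070
Real growth factor = 1.188559 / 1.196070 = 0.993720
Total real return = 0.993720 − 1 → -0.63%.

-0.63%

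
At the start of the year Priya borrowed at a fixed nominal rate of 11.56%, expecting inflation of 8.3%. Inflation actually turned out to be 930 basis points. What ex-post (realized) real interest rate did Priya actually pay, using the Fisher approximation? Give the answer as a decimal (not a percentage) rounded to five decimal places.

Ex-post: 11.56% − 9.3% = 2.260%
So the realized real rate is 0.02260.

0.02260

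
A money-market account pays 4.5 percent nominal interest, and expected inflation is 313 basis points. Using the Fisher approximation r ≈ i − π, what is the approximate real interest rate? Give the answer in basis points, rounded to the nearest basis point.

137 basis points

r ≈ i − π = 4.5% − 3.13% = 137 basis points.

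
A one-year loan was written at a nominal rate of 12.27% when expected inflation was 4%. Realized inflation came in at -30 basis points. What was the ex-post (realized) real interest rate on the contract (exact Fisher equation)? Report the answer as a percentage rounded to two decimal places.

12.61%

Ex-post: (1 + 0.1227)/(1 − 0.0030) − 1 = 12.6078%
So the realized real rate is 12.61%.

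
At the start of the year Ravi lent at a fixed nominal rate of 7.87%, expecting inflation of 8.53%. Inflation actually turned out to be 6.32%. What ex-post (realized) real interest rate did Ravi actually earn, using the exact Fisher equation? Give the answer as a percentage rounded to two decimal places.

1.46%

Ex-post: (1 + 0.0787)/(1 + 0.0632) − 1 = 1.4579%
So the realized real rate is 1.46%.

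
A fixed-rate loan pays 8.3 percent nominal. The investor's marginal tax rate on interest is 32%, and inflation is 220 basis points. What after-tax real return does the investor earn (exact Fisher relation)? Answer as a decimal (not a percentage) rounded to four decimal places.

0.0337

After-tax nominal return = 8.3% × (1 − 0.32) = 5.6440%.
1 + r = 1.05644 / 1.02200 = 1.033699
After-tax real rate = 1.033699 − 1 → 0.0337.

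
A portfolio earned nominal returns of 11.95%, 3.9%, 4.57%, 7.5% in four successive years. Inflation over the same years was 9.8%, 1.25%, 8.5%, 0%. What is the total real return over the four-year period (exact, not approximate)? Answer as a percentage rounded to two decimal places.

8.40%

Nominal growth factor = 1.1195 × 1.0390 × 1.0457 × 1.0750 = 1.307541
Price-level growth factor = 1.0980 × 1.0125 × 1.0850 × 1.0000 = 1.206222
Real growth factor = 1.307541 / 1.206222 = 1.083997
Total real return = 1.083997 − 1 → 8.40%.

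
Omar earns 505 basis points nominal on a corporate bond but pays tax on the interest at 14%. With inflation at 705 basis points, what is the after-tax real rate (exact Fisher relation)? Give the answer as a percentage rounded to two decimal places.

-2.53%

After-tax nominal return = 5.05% × (1 − 0.14) = 4.3430%.
1 + r = 1.04343 / 1.07050 = 0.974713
After-tax real rate = 0.974713 − 1 → -2.53%.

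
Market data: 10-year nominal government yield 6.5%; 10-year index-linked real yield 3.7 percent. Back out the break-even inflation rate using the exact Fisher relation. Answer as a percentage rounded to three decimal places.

(1 + π) = (1 + i)/(1 + r) = 1.06500 / 1.03700 = 1.027001
Break-even inflation = 1.027001 − 1 → 2.700%.

2.700%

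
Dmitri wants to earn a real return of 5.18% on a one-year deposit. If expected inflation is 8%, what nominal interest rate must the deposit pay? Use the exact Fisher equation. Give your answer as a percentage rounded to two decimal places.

13.59%

(1 + i) = (1 + r)(1 + π) = 1.05180 × 1.08000 = 1.135944
i = 1.135944 − 1, so the required nominal rate is 13.59%.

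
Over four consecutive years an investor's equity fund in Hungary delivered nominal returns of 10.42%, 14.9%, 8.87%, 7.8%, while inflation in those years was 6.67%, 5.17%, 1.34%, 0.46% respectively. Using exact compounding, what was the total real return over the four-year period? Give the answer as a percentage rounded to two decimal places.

Compound the nominal returns: 1.1042 × 1.1490 × 1.0887 × 1.0780 = 1.489000.
Compound inflation: 1.0667 × 1.0517 × 1.0134 × 1.0046 = 1.142111.
Deflate: 1.489000 / 1.142111 = 1.303727.
Total real return = 1.303727 − 1 → 30.37%.

30.37%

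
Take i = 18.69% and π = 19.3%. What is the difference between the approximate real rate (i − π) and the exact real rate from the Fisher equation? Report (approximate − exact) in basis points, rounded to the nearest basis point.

Approximate: r ≈ 18.690% − 19.300% = -0.6100%
Exact: (1 + 0.1869)/(1 + 0.1930) − 1 = -0.5113%
Error = -0.6100% − (-0.5113%) = -0.0987% → -10 basis points.

-10 basis points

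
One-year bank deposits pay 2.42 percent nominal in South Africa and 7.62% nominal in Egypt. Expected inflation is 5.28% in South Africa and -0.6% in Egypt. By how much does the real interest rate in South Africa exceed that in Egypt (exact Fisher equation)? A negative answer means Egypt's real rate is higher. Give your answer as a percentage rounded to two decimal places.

South Africa: (1 + 0.0242)/(1 + 0.0528) − 1 = -2.7166%
Egypt: (1 + 0.0762)/(1 − 0.0060) − 1 = 8.2696%
Differential = -2.7166% − 8.2696% = -10.9862% → -10.99%.

-10.99%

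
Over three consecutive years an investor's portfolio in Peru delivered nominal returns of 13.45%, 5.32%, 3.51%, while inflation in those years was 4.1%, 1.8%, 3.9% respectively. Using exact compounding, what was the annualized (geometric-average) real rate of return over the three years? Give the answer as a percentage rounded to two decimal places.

3.95%

Nominal growth factor = 1.1345 × 1.0532 × 1.0351 = 1.23679482
Price-level growth factor = 1.0410 × 1.0180 × 1.0390 = 1.10106778
Real growth factor = 1.23679482 / 1.10106778 = 1.12326856
Annualized real rate = 1.12326856^(1/3) − 1 = 3.9508% → 3.95%.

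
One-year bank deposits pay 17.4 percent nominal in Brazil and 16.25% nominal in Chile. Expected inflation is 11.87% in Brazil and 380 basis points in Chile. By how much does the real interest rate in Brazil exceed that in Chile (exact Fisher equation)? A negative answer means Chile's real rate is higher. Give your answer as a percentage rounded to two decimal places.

Brazil: (1 + 0.1740)/(1 + 0.1187) − 1 = 4.9432%
Chile: (1 + 0.1625)/(1 + 0.0380) − 1 = 11.9942%
Differential = 4.9432% − 11.9942% = -7.0510% → -7.05%.

-7.05%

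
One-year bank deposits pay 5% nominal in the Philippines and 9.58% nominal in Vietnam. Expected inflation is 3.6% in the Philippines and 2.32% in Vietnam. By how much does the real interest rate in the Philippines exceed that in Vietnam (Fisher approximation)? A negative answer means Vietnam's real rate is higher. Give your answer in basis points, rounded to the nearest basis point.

The Philippines: 5% − 3.6% = 1.400%
Vietnam: 9.58% − 2.32% = 7.260%
Differential = -5.860% → -586 basis points.

-586 basis points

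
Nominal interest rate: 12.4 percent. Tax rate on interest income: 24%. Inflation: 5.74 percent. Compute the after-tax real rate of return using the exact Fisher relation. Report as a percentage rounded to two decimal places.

3.48%

After-tax nominal return = 12.4% × (1 − 0.24) = 9.4240%.
1 + r = 1.09424 / 1.05740 = 1.034840
After-tax real rate = 1.034840 − 1 → 3.48%.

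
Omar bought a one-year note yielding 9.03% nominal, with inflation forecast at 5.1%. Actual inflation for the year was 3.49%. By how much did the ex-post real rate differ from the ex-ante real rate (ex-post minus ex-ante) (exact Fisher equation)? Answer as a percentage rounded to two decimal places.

1.61%

Ex-ante: (1 + 0.0903)/(1 + 0.0510) − 1 = 3.7393%
Ex-post: (1 + 0.0903)/(1 + 0.0349) − 1 = 5.3532%
Difference (ex-post − ex-ante) = 1.6139% → 1.61%.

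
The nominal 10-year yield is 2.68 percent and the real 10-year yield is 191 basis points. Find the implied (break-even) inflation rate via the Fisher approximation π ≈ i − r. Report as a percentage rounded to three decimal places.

0.770%

π ≈ i − r = 2.68% − 1.91% → 0.770%.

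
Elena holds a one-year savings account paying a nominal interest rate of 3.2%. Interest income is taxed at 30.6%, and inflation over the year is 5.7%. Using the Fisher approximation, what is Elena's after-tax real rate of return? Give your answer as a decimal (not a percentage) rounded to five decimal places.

-0.03479

After-tax nominal return = 3.2% × (1 − 0.306) = 2.2208%.
r ≈ 2.2208% − 5.7% → -0.03479.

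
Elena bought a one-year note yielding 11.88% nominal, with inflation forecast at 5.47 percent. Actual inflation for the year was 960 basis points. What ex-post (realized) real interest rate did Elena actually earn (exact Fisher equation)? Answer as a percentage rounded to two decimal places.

Ex-post: (1 + 0.1188)/(1 + 0.0960) − 1 = 2.0803%
So the realized real rate is 2.08%.

2.08%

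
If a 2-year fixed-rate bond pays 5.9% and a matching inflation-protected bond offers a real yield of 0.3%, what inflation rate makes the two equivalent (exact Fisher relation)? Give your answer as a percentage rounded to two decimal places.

5.58%

(1 + π) = (1 + i)/(1 + r) = 1.05900 / 1.00300 = 1.055833
Break-even inflation = 1.055833 − 1 → 5.58%.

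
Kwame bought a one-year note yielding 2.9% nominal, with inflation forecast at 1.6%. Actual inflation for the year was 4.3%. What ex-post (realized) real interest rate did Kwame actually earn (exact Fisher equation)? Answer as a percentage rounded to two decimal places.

-1.34%

Ex-post: (1 + 0.0290)/(1 + 0.0430) − 1 = -1.3423%
So the realized real rate is -1.34%.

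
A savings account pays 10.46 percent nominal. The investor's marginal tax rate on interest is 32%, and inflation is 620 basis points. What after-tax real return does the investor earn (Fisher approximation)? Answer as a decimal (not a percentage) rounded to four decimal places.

0.0091

After-tax nominal return = 10.46% × (1 − 0.32) = 7.1128%.
r ≈ 7.1128% − 6.2% → 0.0091.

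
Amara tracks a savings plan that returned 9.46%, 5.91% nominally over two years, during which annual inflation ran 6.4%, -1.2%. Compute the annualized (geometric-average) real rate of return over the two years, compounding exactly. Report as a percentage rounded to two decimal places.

5.01%

Nominal growth factor = 1.0946 × 1.0591 = 1.15929086
Price-level growth factor = 1.0640 × 0.9880 = 1.05123200
Real growth factor = 1.15929086 / 1.05123200 = 1.10279259
Annualized real rate = 1.10279259^(1/2) − 1 = 5.0139% → 5.01%.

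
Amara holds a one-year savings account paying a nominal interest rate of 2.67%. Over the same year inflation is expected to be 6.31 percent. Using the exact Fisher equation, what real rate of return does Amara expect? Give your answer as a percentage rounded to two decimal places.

1 + r = 1.02670 / 1.06310 = 0.965761
r = 0.965761 − 1 = -3.4239%, i.e. -3.42%.

-3.42%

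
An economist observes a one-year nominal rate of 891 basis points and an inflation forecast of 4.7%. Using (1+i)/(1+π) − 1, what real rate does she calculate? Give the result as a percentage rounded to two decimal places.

4.02%

By the Fisher identity, 1 + r = (1 + i)/(1 + π).
1 + r = 1.08910 / 1.04700 = 1.040210
r = 1.040210 − 1 = 4.0210%, i.e. 4.02%.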